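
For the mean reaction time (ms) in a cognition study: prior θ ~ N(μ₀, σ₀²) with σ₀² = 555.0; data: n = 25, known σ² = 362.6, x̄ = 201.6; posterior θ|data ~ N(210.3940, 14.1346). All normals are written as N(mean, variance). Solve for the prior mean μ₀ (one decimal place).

The posterior mean is a precision-weighted average: μ_n = (τ₀μ₀ + τ_data·x̄)/(τ₀+τ_data), with τ₀=1/σ₀² and τ_data=n/σ².
Here τ₀ = 1/555.0 = 0.001802 and τ_data = 25/362.6 = 0.068946, so τ_n = 0.070748.
Rearranging for μ₀: μ₀ = (μ_n·τ_n − τ_data·x̄)/τ₀ = (210.3940·0.070748 − 0.068946·201.6) / 0.001802 = 0.985441/0.001802 ≈ 546.9.

μ₀ = 546.9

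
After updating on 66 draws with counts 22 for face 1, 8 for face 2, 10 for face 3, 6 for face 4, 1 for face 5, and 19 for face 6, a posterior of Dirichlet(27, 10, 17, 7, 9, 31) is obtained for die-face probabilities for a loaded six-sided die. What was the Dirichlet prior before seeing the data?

For a Dirichlet(α) prior with multinomial counts c, the posterior is Dirichlet(α + c) componentwise.
Subtract each count from the matching posterior parameter: 27−22=5, 10−8=2, 17−10=7, 7−6=1, 9−1=8, 31−19=12.

Dirichlet(5, 2, 7, 1, 8, 12)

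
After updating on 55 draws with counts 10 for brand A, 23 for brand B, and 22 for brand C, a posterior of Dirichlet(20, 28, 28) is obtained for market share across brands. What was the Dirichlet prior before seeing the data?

Dirichlet(10, 5, 6)

For a Dirichlet(α) prior with multinomial counts c, the posterior is Dirichlet(α + c) componentwise.
Subtract each count from the matching posterior parameter: 20−10=10, 28−23=5, 28−22=6.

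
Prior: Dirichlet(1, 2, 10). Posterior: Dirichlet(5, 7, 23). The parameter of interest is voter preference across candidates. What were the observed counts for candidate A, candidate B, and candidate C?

counts (4, 5, 13)

For a Dirichlet(α) prior with multinomial counts c, the posterior is Dirichlet(α + c) componentwise.
Counts are posterior − prior componentwise: 5−1=4, 7−2=5, 23−10=13.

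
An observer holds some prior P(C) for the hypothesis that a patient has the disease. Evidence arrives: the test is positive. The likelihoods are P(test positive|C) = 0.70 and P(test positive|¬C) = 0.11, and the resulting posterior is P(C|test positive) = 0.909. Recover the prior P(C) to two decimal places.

Bayes' rule in odds form gives O(C|E) = O(C)·[P(E|C)/P(E|¬C)], hence O(C) = O(C|E)/LR.
Posterior odds = 0.909/(1−0.909) = 9.9890. LR = 0.70/0.11 = 6.3636.
Prior odds = 9.9890/6.3636 = 1.5697, so P(C) = 1.5697/(1+1.5697) ≈ 0.61.

P(C) = 0.61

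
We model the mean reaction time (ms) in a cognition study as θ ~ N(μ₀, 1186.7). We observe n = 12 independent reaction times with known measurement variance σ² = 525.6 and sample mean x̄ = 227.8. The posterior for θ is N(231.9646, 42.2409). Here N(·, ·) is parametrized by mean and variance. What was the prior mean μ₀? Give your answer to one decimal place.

μ₀ = 344.8

With known observation variance, the Normal–Normal posterior has precision τ_n = τ₀ + n/σ² and mean μ_n = (τ₀μ₀ + (n/σ²)x̄)/τ_n.
Here τ₀ = 1/1186.7 = 0.000843 and τ_data = 12/525.6 = 0.022831, so τ_n = 0.023674.
Rearranging for μ₀: μ₀ = (μ_n·τ_n − τ_data·x̄)/τ₀ = (231.9646·0.023674 − 0.022831·227.8) / 0.000843 = 0.290628/0.000843 ≈ 344.8.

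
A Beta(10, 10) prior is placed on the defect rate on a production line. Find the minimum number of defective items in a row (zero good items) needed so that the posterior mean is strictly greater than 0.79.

After k defective items and 0 good items the posterior is Beta(10+k, 10), with mean (10+k)/(10+10+k).
Set (10+k)/(20+k) > 0.79 and solve: k > (0.79·20 − 10)/(1 − 0.79) = 27.619.
The smallest integer exceeding 27.619 is 28.

k = 28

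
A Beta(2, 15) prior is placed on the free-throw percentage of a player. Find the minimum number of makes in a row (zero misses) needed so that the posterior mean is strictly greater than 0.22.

After k makes and 0 misses the posterior is Beta(2+k, 15), with mean (2+k)/(2+15+k).
Set (2+k)/(17+k) > 0.22 and solve: k > (0.22·17 − 2)/(1 − 0.22) = 2.231.
The smallest integer exceeding 2.231 is 3.

k = 3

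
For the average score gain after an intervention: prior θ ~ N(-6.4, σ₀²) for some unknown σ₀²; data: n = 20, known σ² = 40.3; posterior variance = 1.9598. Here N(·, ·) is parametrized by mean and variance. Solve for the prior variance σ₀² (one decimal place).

For the Normal–Normal model with known σ², precisions add: τ_n = τ₀ + n/σ².
So 1/σ₀² = 1/1.9598 − 20/40.3 = 0.510256 − 0.496278 = 0.013978.
Hence σ₀² = 1/0.013978 ≈ 71.5.

σ₀² = 71.5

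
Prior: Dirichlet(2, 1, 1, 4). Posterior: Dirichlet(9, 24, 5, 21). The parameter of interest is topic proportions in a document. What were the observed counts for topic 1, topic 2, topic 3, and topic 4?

For a Dirichlet(α) prior with multinomial counts c, the posterior is Dirichlet(α + c) componentwise.
Counts are posterior − prior componentwise: 9−2=7, 24−1=23, 5−1=4, 21−4=17.

counts (7, 23, 4, 17)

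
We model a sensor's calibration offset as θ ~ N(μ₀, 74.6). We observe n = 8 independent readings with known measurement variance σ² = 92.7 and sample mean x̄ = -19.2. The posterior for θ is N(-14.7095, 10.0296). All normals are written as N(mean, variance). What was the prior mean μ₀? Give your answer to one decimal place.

μ₀ = 14.2

With known observation variance, the Normal–Normal posterior has precision τ_n = τ₀ + n/σ² and mean μ_n = (τ₀μ₀ + (n/σ²)x̄)/τ_n.
Here τ₀ = 1/74.6 = 0.013405 and τ_data = 8/92.7 = 0.086300, so τ_n = 0.099705.
Rearranging for μ₀: μ₀ = (μ_n·τ_n − τ_data·x̄)/τ₀ = (-14.7095·0.099705 − 0.086300·-19.2) / 0.013405 = 0.190349/0.013405 ≈ 14.2.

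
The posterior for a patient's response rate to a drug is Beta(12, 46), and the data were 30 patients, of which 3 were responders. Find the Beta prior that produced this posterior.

Under Beta–binomial conjugacy the posterior parameters are (a+s, b+f).
So a = 12 − 3 = 9 and b = 46 − 27 = 19.

Beta(9, 19)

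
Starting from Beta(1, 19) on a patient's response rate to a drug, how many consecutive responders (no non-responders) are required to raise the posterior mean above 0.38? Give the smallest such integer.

After k responders and 0 non-responders the posterior is Beta(1+k, 19), with mean (1+k)/(1+19+k).
Set (1+k)/(20+k) > 0.38 and solve: k > (0.38·20 − 1)/(1 − 0.38) = 10.645.
The smallest integer exceeding 10.645 is 11.

k = 11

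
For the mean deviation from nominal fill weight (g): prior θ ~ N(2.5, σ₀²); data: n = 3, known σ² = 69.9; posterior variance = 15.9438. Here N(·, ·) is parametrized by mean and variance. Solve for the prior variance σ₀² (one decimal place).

σ₀² = 50.5

Posterior precision equals prior precision plus data precision: 1/σ_n² = 1/σ₀² + n/σ².
So 1/σ₀² = 1/15.9438 − 3/69.9 = 0.062720 − 0.042918 = 0.019802.
Hence σ₀² = 1/0.019802 ≈ 50.5.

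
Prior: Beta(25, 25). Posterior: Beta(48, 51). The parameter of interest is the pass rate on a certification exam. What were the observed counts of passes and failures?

23 passes and 26 failures

Under Beta–binomial conjugacy the posterior parameters are (α+s, β+f).
Match parameters: s=48−25=23, f=51−25=26.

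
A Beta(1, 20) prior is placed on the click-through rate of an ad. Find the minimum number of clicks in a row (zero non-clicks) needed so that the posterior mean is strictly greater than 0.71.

After k clicks and 0 non-clicks the posterior is Beta(1+k, 20), with mean (1+k)/(1+20+k).
Set (1+k)/(21+k) > 0.71 and solve: k > (0.71·21 − 1)/(1 − 0.71) = 47.966.
The smallest integer exceeding 47.966 is 48.

k = 48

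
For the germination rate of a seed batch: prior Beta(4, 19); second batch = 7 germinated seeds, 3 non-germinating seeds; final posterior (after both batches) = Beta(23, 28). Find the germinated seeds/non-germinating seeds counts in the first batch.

12 germinated seeds and 6 non-germinating seeds

Because Beta–binomial updating is additive in the counts, the combined data contributed (α_post−α_prior, β_post−β_prior) successes and failures.
Total across both batches: 23−4=19 germinated seeds, 28−19=9 non-germinating seeds.
Subtract the second batch: 19−7=12 germinated seeds and 9−3=6 non-germinating seeds.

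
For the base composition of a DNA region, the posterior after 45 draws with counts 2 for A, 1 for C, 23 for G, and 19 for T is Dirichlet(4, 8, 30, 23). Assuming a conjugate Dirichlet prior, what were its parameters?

For a Dirichlet(α) prior with multinomial counts c, the posterior is Dirichlet(α + c) componentwise.
Subtract each count from the matching posterior parameter: 4−2=2, 8−1=7, 30−23=7, 23−19=4.

Dirichlet(2, 7, 7, 4)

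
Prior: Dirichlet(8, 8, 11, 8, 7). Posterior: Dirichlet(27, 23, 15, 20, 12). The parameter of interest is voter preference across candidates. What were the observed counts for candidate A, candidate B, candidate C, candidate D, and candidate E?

For a Dirichlet(α) prior with multinomial counts c, the posterior is Dirichlet(α + c) componentwise.
Counts are posterior − prior componentwise: 27−8=19, 23−8=15, 15−11=4, 20−8=12, 12−7=5.

counts (19, 15, 4, 12, 5)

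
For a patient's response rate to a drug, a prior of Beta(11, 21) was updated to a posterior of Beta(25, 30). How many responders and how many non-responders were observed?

14 responders and 9 non-responders

Under Beta–binomial conjugacy the posterior parameters are (a+s, b+f).
Match parameters: s=25−11=14, f=30−21=9.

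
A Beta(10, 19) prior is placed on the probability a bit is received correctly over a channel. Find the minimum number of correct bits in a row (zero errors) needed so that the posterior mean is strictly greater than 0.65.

After k correct bits and 0 errors the posterior is Beta(10+k, 19), with mean (10+k)/(10+19+k).
Set (10+k)/(29+k) > 0.65 and solve: k > (0.65·29 − 10)/(1 − 0.65) = 25.286.
The smallest integer exceeding 25.286 is 26.

k = 26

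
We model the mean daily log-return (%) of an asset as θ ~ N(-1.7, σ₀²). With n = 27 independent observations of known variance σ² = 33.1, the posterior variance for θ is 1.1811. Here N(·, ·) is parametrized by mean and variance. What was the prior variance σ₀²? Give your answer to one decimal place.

For the Normal–Normal model with known σ², precisions add: τ_n = τ₀ + n/σ².
So 1/σ₀² = 1/1.1811 − 27/33.1 = 0.846668 − 0.815710 = 0.030958.
Hence σ₀² = 1/0.030958 ≈ 32.3.

σ₀² = 32.3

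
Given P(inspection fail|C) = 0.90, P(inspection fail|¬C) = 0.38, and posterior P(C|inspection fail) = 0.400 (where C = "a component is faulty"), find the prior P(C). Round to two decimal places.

P(C) = 0.22

Bayes' rule in odds form gives O(C|E) = O(C)·[P(E|C)/P(E|¬C)], hence O(C) = O(C|E)/LR.
Posterior odds = 0.400/(1−0.400) = 0.6667. LR = 0.90/0.38 = 2.3684.
Prior odds = 0.6667/2.3684 = 0.2815, so P(C) = 0.2815/(1+0.2815) ≈ 0.22.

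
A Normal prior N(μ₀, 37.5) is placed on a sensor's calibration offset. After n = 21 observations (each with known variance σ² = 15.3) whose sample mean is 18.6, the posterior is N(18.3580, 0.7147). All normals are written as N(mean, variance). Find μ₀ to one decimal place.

μ₀ = 5.9

The posterior mean is a precision-weighted average: μ_n = (τ₀μ₀ + τ_data·x̄)/(τ₀+τ_data), with τ₀=1/σ₀² and τ_data=n/σ².
Here τ₀ = 1/37.5 = 0.026667 and τ_data = 21/15.3 = 1.372549, so τ_n = 1.399216.
Rearranging for μ₀: μ₀ = (μ_n·τ_n − τ_data·x̄)/τ₀ = (18.3580·1.399216 − 1.372549·18.6) / 0.026667 = 0.157396/0.026667 ≈ 5.9.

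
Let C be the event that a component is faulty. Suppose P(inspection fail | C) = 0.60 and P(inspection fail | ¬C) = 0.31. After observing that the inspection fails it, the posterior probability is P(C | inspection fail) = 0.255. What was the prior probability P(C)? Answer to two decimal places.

P(C) = 0.15

Bayes' rule in odds form gives O(C|E) = O(C)·[P(E|C)/P(E|¬C)], hence O(C) = O(C|E)/LR.
Posterior odds = 0.255/(1−0.255) = 0.3423. LR = 0.60/0.31 = 1.9355.
Prior odds = 0.3423/1.9355 = 0.1769, so P(C) = 0.1769/(1+0.1769) ≈ 0.15.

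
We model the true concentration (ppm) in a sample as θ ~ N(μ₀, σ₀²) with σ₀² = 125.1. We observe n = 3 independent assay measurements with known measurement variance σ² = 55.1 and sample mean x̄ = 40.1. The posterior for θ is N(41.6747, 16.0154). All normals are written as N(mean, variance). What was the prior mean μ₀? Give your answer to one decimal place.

μ₀ = 52.4

The posterior mean is a precision-weighted average: μ_n = (τ₀μ₀ + τ_data·x̄)/(τ₀+τ_data), with τ₀=1/σ₀² and τ_data=n/σ².
Here τ₀ = 1/125.1 = 0.007994 and τ_data = 3/55.1 = 0.054446, so τ_n = 0.062440.
Rearranging for μ₀: μ₀ = (μ_n·τ_n − τ_data·x̄)/τ₀ = (41.6747·0.062440 − 0.054446·40.1) / 0.007994 = 0.418884/0.007994 ≈ 52.4.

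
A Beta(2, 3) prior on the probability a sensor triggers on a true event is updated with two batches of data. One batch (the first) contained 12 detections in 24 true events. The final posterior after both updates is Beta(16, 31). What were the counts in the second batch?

2 detections and 16 misses

Because Beta–binomial updating is additive in the counts, the combined data contributed (α_post−α_prior, β_post−β_prior) successes and failures.
Total across both batches: 16−2=14 detections, 31−3=28 misses.
Subtract the first batch: 14−12=2 detections and 28−12=16 misses.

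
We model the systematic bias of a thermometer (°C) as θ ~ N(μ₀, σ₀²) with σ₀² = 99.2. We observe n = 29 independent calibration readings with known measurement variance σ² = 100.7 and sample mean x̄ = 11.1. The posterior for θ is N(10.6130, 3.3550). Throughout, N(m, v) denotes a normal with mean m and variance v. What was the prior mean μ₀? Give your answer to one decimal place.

The posterior mean is a precision-weighted average: μ_n = (τ₀μ₀ + τ_data·x̄)/(τ₀+τ_data), with τ₀=1/σ₀² and τ_data=n/σ².
Here τ₀ = 1/99.2 = 0.010081 and τ_data = 29/100.7 = 0.287984, so τ_n = 0.298065.
Rearranging for μ₀: μ₀ = (μ_n·τ_n − τ_data·x̄)/τ₀ = (10.6130·0.298065 − 0.287984·11.1) / 0.010081 = -0.033259/0.010081 ≈ -3.3.

μ₀ = -3.3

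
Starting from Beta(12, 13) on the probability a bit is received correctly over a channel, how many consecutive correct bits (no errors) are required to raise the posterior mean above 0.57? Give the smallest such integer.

After k correct bits and 0 errors the posterior is Beta(12+k, 13), with mean (12+k)/(12+13+k).
Set (12+k)/(25+k) > 0.57 and solve: k > (0.57·25 − 12)/(1 − 0.57) = 5.233.
The smallest integer exceeding 5.233 is 6.

k = 6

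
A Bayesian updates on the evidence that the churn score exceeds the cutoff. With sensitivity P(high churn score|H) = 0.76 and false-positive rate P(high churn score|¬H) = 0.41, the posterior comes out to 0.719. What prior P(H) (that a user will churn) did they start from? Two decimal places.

Bayes' rule in odds form gives O(H|E) = O(H)·[P(E|H)/P(E|¬H)], hence O(H) = O(H|E)/LR.
Posterior odds = 0.719/(1−0.719) = 2.5587. LR = 0.76/0.41 = 1.8537.
Prior odds = 2.5587/1.8537 = 1.3803, so P(H) = 1.3803/(1+1.3803) ≈ 0.58.

P(H) = 0.58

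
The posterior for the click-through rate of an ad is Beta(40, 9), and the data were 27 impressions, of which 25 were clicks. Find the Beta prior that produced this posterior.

Beta is conjugate to the binomial likelihood: posterior = Beta(α+s, β+f).
Subtract the data counts: 40−25=15, 9−2=7.

Beta(15, 7)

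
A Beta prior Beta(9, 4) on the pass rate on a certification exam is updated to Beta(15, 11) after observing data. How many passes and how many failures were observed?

A Beta(a, b) prior with s successes and f failures in binomial data gives a Beta(a+s, b+f) posterior.
So s = 15 − 9 = 6 and f = 11 − 4 = 7.

6 passes and 7 failures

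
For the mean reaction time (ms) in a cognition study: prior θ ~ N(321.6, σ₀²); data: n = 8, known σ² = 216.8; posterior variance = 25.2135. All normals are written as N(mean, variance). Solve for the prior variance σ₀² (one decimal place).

σ₀² = 362.2

For the Normal–Normal model with known σ², precisions add: τ_n = τ₀ + n/σ².
So 1/σ₀² = 1/25.2135 − 8/216.8 = 0.039661 − 0.036900 = 0.002761.
Hence σ₀² = 1/0.002761 ≈ 362.2.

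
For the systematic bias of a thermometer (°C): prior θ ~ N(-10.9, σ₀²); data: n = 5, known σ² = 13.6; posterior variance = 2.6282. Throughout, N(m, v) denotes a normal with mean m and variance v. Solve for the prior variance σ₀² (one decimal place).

For the Normal–Normal model with known σ², precisions add: τ_n = τ₀ + n/σ².
So 1/σ₀² = 1/2.6282 − 5/13.6 = 0.380489 − 0.367647 = 0.012842.
Hence σ₀² = 1/0.012842 ≈ 77.9.

σ₀² = 77.9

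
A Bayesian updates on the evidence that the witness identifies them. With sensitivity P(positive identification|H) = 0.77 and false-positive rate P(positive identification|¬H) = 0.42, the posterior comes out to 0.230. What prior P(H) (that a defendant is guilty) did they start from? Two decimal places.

P(H) = 0.14

In odds form, posterior odds = prior odds × likelihood ratio, so prior odds = posterior odds ÷ LR.
Posterior odds = 0.230/(1−0.230) = 0.2987. LR = 0.77/0.42 = 1.8333.
Prior odds = 0.2987/1.8333 = 0.1629, so P(H) = 0.1629/(1+0.1629) ≈ 0.14.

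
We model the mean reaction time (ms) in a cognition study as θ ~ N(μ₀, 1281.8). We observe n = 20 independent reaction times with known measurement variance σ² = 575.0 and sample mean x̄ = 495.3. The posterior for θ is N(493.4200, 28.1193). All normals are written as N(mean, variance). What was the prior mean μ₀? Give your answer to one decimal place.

The posterior mean is a precision-weighted average: μ_n = (τ₀μ₀ + τ_data·x̄)/(τ₀+τ_data), with τ₀=1/σ₀² and τ_data=n/σ².
Here τ₀ = 1/1281.8 = 0.000780 and τ_data = 20/575.0 = 0.034783, so τ_n = 0.035563.
Rearranging for μ₀: μ₀ = (μ_n·τ_n − τ_data·x̄)/τ₀ = (493.4200·0.035563 − 0.034783·495.3) / 0.000780 = 0.319476/0.000780 ≈ 409.6.

μ₀ = 409.6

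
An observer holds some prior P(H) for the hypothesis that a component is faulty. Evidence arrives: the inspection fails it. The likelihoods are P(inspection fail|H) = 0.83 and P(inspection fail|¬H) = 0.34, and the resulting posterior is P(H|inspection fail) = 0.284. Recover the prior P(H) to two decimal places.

Bayes' rule in odds form gives O(H|E) = O(H)·[P(E|H)/P(E|¬H)], hence O(H) = O(H|E)/LR.
Posterior odds = 0.284/(1−0.284) = 0.3966. LR = 0.83/0.34 = 2.4412.
Prior odds = 0.3966/2.4412 = 0.1625, so P(H) = 0.1625/(1+0.1625) ≈ 0.14.

P(H) = 0.14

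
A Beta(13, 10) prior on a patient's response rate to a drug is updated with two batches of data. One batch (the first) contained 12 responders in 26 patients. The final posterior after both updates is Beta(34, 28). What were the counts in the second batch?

9 responders and 4 non-responders

Because Beta–binomial updating is additive in the counts, the combined data contributed (α_post−α_prior, β_post−β_prior) successes and failures.
Total across both batches: 34−13=21 responders, 28−10=18 non-responders.
Subtract the first batch: 21−12=9 responders and 18−14=4 non-responders.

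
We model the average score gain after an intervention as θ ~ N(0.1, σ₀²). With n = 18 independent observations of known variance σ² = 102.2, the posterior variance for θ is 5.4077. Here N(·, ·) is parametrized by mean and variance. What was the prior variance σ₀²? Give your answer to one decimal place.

For the Normal–Normal model with known σ², precisions add: τ_n = τ₀ + n/σ².
So 1/σ₀² = 1/5.4077 − 18/102.2 = 0.184922 − 0.176125 = 0.008797.
Hence σ₀² = 1/0.008797 ≈ 113.7.

σ₀² = 113.7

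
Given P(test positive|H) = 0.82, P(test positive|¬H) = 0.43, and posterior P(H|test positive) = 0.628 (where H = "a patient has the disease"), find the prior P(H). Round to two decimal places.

Bayes' rule in odds form gives O(H|E) = O(H)·[P(E|H)/P(E|¬H)], hence O(H) = O(H|E)/LR.
Posterior odds = 0.628/(1−0.628) = 1.6882. LR = 0.82/0.43 = 1.9070.
Prior odds = 1.6882/1.9070 = 0.8853, so P(H) = 0.8853/(1+0.8853) ≈ 0.47.

P(H) = 0.47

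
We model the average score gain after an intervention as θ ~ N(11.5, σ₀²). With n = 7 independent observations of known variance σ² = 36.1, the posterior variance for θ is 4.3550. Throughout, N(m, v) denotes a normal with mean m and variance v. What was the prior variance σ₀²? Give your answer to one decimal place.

Posterior precision equals prior precision plus data precision: 1/σ_n² = 1/σ₀² + n/σ².
So 1/σ₀² = 1/4.3550 − 7/36.1 = 0.229621 − 0.193906 = 0.035715.
Hence σ₀² = 1/0.035715 ≈ 28.0.

σ₀² = 28.0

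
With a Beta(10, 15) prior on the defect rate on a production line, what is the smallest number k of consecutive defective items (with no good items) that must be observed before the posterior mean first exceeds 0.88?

After k defective items and 0 good items the posterior is Beta(10+k, 15), with mean (10+k)/(10+15+k).
Set (10+k)/(25+k) > 0.88 and solve: k > (0.88·25 − 10)/(1 − 0.88) = 100.000.
The smallest integer exceeding 100.000 is 101.

k = 101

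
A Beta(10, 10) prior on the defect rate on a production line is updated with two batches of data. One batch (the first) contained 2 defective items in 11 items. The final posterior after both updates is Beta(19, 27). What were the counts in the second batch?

7 defective items and 8 good items

Because Beta–binomial updating is additive in the counts, the combined data contributed (α_post−α_prior, β_post−β_prior) successes and failures.
Total across both batches: 19−10=9 defective items, 27−10=17 good items.
Subtract the first batch: 9−2=7 defective items and 17−9=8 good items.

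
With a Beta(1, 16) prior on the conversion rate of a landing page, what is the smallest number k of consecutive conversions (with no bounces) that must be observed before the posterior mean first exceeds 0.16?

k = 3

After k conversions and 0 bounces the posterior is Beta(1+k, 16), with mean (1+k)/(1+16+k).
Set (1+k)/(17+k) > 0.16 and solve: k > (0.16·17 − 1)/(1 − 0.16) = 2.048.
The smallest integer exceeding 2.048 is 3.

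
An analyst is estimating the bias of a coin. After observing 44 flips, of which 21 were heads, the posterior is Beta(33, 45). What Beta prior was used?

Beta is conjugate to the binomial likelihood: posterior = Beta(α+s, β+f).
So α = 33 − 21 = 12 and β = 45 − 23 = 22.

Beta(12, 22)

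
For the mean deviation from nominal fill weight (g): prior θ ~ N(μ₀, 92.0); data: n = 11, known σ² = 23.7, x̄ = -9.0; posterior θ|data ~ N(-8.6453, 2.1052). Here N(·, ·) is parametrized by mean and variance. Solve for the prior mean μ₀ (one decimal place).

μ₀ = 6.5

With known observation variance, the Normal–Normal posterior has precision τ_n = τ₀ + n/σ² and mean μ_n = (τ₀μ₀ + (n/σ²)x̄)/τ_n.
Here τ₀ = 1/92.0 = 0.010870 and τ_data = 11/23.7 = 0.464135, so τ_n = 0.475005.
Rearranging for μ₀: μ₀ = (μ_n·τ_n − τ_data·x̄)/τ₀ = (-8.6453·0.475005 − 0.464135·-9.0) / 0.010870 = 0.070654/0.010870 ≈ 6.5.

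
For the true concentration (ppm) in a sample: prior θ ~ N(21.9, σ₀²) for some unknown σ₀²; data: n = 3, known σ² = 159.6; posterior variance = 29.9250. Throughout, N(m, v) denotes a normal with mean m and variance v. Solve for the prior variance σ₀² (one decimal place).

Posterior precision equals prior precision plus data precision: 1/σ_n² = 1/σ₀² + n/σ².
So 1/σ₀² = 1/29.9250 − 3/159.6 = 0.033417 − 0.018797 = 0.014620.
Hence σ₀² = 1/0.014620 ≈ 68.4.

σ₀² = 68.4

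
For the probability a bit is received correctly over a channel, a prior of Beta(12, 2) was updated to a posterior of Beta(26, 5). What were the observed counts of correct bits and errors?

A Beta(α, β) prior with s successes and f failures in binomial data gives a Beta(α+s, β+f) posterior.
So s = 26 − 12 = 14 and f = 5 − 2 = 3.

14 correct bits and 3 errors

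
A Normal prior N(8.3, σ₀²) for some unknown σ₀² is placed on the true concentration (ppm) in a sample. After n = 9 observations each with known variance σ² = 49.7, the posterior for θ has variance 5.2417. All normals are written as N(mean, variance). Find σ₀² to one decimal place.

Posterior precision equals prior precision plus data precision: 1/σ_n² = 1/σ₀² + n/σ².
So 1/σ₀² = 1/5.2417 − 9/49.7 = 0.190778 − 0.181087 = 0.009691.
Hence σ₀² = 1/0.009691 ≈ 103.2.

σ₀² = 103.2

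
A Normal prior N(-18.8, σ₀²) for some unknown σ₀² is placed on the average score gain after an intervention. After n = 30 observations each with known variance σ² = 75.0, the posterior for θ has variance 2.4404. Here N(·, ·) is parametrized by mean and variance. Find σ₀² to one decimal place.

Posterior precision equals prior precision plus data precision: 1/σ_n² = 1/σ₀² + n/σ².
So 1/σ₀² = 1/2.4404 − 30/75.0 = 0.409769 − 0.400000 = 0.009769.
Hence σ₀² = 1/0.009769 ≈ 102.4.

σ₀² = 102.4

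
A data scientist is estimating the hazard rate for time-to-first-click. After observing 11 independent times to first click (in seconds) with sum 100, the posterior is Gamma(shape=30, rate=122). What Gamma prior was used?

Gamma(shape=19, rate=22)

For an exponential likelihood with a Gamma(α, β) prior on the rate, n observations with total T give posterior Gamma(α+n, β+T).
So α = 30 − 11 = 19 and β = 122 − 100 = 22.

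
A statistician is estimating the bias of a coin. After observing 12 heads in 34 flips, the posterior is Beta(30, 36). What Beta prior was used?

Beta(18, 14)

Beta is conjugate to the binomial likelihood: posterior = Beta(a+s, b+f).
So a = 30 − 12 = 18 and b = 36 − 22 = 14.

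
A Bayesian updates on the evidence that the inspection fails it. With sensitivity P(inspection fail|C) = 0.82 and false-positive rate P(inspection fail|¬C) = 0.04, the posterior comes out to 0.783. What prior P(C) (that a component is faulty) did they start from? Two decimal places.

In odds form, posterior odds = prior odds × likelihood ratio, so prior odds = posterior odds ÷ LR.
Posterior odds = 0.783/(1−0.783) = 3.6083. LR = 0.82/0.04 = 20.5000.
Prior odds = 3.6083/20.5000 = 0.1760, so P(C) = 0.1760/(1+0.1760) ≈ 0.15.

P(C) = 0.15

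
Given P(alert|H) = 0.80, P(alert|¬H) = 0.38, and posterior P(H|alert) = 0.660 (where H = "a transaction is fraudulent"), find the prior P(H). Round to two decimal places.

In odds form, posterior odds = prior odds × likelihood ratio, so prior odds = posterior odds ÷ LR.
Posterior odds = 0.660/(1−0.660) = 1.9412. LR = 0.80/0.38 = 2.1053.
Prior odds = 1.9412/2.1053 = 0.9221, so P(H) = 0.9221/(1+0.9221) ≈ 0.48.

P(H) = 0.48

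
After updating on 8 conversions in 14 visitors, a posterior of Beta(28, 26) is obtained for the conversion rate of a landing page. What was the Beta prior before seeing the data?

Under Beta–binomial conjugacy the posterior parameters are (a+s, b+f).
Subtract the data counts: 28−8=20, 26−6=20.

Beta(20, 20)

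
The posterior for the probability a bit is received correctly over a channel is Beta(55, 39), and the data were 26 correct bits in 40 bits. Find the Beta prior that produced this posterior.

Beta(29, 25)

Beta is conjugate to the binomial likelihood: posterior = Beta(a+s, b+f).
Subtract the data counts: 55−26=29, 39−14=25.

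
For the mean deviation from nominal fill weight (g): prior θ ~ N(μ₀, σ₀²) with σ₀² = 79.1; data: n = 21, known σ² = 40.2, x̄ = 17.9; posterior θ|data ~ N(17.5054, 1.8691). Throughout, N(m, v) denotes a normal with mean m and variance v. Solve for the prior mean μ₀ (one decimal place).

μ₀ = 1.2

The posterior mean is a precision-weighted average: μ_n = (τ₀μ₀ + τ_data·x̄)/(τ₀+τ_data), with τ₀=1/σ₀² and τ_data=n/σ².
Here τ₀ = 1/79.1 = 0.012642 and τ_data = 21/40.2 = 0.522388, so τ_n = 0.535030.
Rearranging for μ₀: μ₀ = (μ_n·τ_n − τ_data·x̄)/τ₀ = (17.5054·0.535030 − 0.522388·17.9) / 0.012642 = 0.015169/0.012642 ≈ 1.2.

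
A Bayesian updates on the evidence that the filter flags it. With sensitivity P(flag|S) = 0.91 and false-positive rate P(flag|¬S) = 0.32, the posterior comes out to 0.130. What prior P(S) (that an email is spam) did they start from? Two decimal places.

P(S) = 0.05

In odds form, posterior odds = prior odds × likelihood ratio, so prior odds = posterior odds ÷ LR.
Posterior odds = 0.130/(1−0.130) = 0.1494. LR = 0.91/0.32 = 2.8438.
Prior odds = 0.1494/2.8438 = 0.0525, so P(S) = 0.0525/(1+0.0525) ≈ 0.05.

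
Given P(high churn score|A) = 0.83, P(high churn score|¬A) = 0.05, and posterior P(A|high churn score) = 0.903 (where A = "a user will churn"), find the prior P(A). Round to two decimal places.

P(A) = 0.36

In odds form, posterior odds = prior odds × likelihood ratio, so prior odds = posterior odds ÷ LR.
Posterior odds = 0.903/(1−0.903) = 9.3093. LR = 0.83/0.05 = 16.6000.
Prior odds = 9.3093/16.6000 = 0.5608, so P(A) = 0.5608/(1+0.5608) ≈ 0.36.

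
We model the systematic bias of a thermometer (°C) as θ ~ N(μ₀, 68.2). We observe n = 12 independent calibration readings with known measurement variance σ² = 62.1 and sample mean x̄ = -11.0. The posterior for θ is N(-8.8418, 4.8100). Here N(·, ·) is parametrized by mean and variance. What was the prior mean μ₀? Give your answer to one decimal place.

μ₀ = 19.6

With known observation variance, the Normal–Normal posterior has precision τ_n = τ₀ + n/σ² and mean μ_n = (τ₀μ₀ + (n/σ²)x̄)/τ_n.
Here τ₀ = 1/68.2 = 0.014663 and τ_data = 12/62.1 = 0.193237, so τ_n = 0.207900.
Rearranging for μ₀: μ₀ = (μ_n·τ_n − τ_data·x̄)/τ₀ = (-8.8418·0.207900 − 0.193237·-11.0) / 0.014663 = 0.287397/0.014663 ≈ 19.6.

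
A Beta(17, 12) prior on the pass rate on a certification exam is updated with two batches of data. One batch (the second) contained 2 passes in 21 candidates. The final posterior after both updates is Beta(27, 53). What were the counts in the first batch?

8 passes and 22 failures

Sequential conjugate updates are equivalent to a single update on the pooled data, so total successes = posterior α − prior α and total failures = posterior β − prior β.
Total across both batches: 27−17=10 passes, 53−12=41 failures.
Subtract the second batch: 10−2=8 passes and 41−19=22 failures.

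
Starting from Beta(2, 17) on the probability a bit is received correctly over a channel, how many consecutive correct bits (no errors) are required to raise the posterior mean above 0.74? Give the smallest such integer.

k = 47

After k correct bits and 0 errors the posterior is Beta(2+k, 17), with mean (2+k)/(2+17+k).
Set (2+k)/(19+k) > 0.74 and solve: k > (0.74·19 − 2)/(1 − 0.74) = 46.385.
The smallest integer exceeding 46.385 is 47.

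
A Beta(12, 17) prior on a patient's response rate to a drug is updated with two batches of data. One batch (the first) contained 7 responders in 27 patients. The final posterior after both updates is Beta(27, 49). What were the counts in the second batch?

8 responders and 12 non-responders

Because Beta–binomial updating is additive in the counts, the combined data contributed (α_post−α_prior, β_post−β_prior) successes and failures.
Total across both batches: 27−12=15 responders, 49−17=32 non-responders.
Subtract the first batch: 15−7=8 responders and 32−20=12 non-responders.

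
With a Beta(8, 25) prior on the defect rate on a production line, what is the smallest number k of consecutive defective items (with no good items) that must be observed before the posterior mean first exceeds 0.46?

k = 14

After k defective items and 0 good items the posterior is Beta(8+k, 25), with mean (8+k)/(8+25+k).
Set (8+k)/(33+k) > 0.46 and solve: k > (0.46·33 − 8)/(1 − 0.46) = 13.296.
The smallest integer exceeding 13.296 is 14, and checking k=14: (22)/(47) = 0.4681 > 0.46.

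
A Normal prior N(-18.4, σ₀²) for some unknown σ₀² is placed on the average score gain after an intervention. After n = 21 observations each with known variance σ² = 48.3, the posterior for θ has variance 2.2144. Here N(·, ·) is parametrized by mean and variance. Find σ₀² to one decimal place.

σ₀² = 59.5

For the Normal–Normal model with known σ², precisions add: τ_n = τ₀ + n/σ².
So 1/σ₀² = 1/2.2144 − 21/48.3 = 0.451590 − 0.434783 = 0.016807.
Hence σ₀² = 1/0.016807 ≈ 59.5.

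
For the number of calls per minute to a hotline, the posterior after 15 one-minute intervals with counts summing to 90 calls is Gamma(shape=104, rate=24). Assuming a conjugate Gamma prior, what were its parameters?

Gamma–Poisson conjugacy: posterior shape = α + Σxᵢ, posterior rate = β + n.
So α = 104 − 90 = 14 and β = 24 − 15 = 9.

Gamma(shape=14, rate=9)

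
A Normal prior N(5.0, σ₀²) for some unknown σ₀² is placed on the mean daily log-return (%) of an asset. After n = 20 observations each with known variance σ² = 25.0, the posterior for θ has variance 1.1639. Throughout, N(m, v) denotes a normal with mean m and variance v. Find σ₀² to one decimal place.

For the Normal–Normal model with known σ², precisions add: τ_n = τ₀ + n/σ².
So 1/σ₀² = 1/1.1639 − 20/25.0 = 0.859180 − 0.800000 = 0.059180.
Hence σ₀² = 1/0.059180 ≈ 16.9.

σ₀² = 16.9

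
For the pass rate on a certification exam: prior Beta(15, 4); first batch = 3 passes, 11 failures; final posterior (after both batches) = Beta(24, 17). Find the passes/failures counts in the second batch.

6 passes and 2 failures

Because Beta–binomial updating is additive in the counts, the combined data contributed (α_post−α_prior, β_post−β_prior) successes and failures.
Total across both batches: 24−15=9 passes, 17−4=13 failures.
Subtract the first batch: 9−3=6 passes and 13−11=2 failures.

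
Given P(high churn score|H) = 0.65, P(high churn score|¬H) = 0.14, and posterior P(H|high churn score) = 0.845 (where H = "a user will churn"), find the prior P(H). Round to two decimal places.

In odds form, posterior odds = prior odds × likelihood ratio, so prior odds = posterior odds ÷ LR.
Posterior odds = 0.845/(1−0.845) = 5.4516. LR = 0.65/0.14 = 4.6429.
Prior odds = 5.4516/4.6429 = 1.1742, so P(H) = 1.1742/(1+1.1742) ≈ 0.54.

P(H) = 0.54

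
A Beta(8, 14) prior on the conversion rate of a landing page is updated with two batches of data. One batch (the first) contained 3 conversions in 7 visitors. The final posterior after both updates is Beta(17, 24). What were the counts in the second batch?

6 conversions and 6 bounces

Sequential conjugate updates are equivalent to a single update on the pooled data, so total successes = posterior α − prior α and total failures = posterior β − prior β.
Total across both batches: 17−8=9 conversions, 24−14=10 bounces.
Subtract the first batch: 9−3=6 conversions and 10−4=6 bounces.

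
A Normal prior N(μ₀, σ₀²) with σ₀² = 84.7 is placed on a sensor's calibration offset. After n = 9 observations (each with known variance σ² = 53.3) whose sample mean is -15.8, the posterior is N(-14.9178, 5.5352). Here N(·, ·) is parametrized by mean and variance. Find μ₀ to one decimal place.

μ₀ = -2.3

With known observation variance, the Normal–Normal posterior has precision τ_n = τ₀ + n/σ² and mean μ_n = (τ₀μ₀ + (n/σ²)x̄)/τ_n.
Here τ₀ = 1/84.7 = 0.011806 and τ_data = 9/53.3 = 0.168856, so τ_n = 0.180662.
Rearranging for μ₀: μ₀ = (μ_n·τ_n − τ_data·x̄)/τ₀ = (-14.9178·0.180662 − 0.168856·-15.8) / 0.011806 = -0.027155/0.011806 ≈ -2.3.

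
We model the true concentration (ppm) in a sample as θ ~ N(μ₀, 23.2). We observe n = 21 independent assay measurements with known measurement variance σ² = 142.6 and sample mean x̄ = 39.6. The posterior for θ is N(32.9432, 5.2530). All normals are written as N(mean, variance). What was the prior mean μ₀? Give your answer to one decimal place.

μ₀ = 10.2

The posterior mean is a precision-weighted average: μ_n = (τ₀μ₀ + τ_data·x̄)/(τ₀+τ_data), with τ₀=1/σ₀² and τ_data=n/σ².
Here τ₀ = 1/23.2 = 0.043103 and τ_data = 21/142.6 = 0.147265, so τ_n = 0.190368.
Rearranging for μ₀: μ₀ = (μ_n·τ_n − τ_data·x̄)/τ₀ = (32.9432·0.190368 − 0.147265·39.6) / 0.043103 = 0.439637/0.043103 ≈ 10.2.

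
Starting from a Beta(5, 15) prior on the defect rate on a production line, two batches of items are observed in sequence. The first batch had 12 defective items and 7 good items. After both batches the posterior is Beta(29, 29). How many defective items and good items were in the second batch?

Sequential conjugate updates are equivalent to a single update on the pooled data, so total successes = posterior α − prior α and total failures = posterior β − prior β.
Total across both batches: 29−5=24 defective items, 29−15=14 good items.
Subtract the first batch: 24−12=12 defective items and 14−7=7 good items.

12 defective items and 7 good items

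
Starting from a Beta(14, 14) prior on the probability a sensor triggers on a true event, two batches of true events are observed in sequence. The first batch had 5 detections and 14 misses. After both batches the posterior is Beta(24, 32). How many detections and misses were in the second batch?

5 detections and 4 misses

Sequential conjugate updates are equivalent to a single update on the pooled data, so total successes = posterior α − prior α and total failures = posterior β − prior β.
Total across both batches: 24−14=10 detections, 32−14=18 misses.
Subtract the first batch: 10−5=5 detections and 18−14=4 misses.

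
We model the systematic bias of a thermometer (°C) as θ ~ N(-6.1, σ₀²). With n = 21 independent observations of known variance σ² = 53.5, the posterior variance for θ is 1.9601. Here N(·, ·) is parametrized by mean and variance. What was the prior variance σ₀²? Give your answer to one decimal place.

σ₀² = 8.5

Posterior precision equals prior precision plus data precision: 1/σ_n² = 1/σ₀² + n/σ².
So 1/σ₀² = 1/1.9601 − 21/53.5 = 0.510178 − 0.392523 = 0.117655.
Hence σ₀² = 1/0.117655 ≈ 8.5.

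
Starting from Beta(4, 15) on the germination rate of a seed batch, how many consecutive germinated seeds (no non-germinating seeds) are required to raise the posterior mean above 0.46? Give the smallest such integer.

k = 9

After k germinated seeds and 0 non-germinating seeds the posterior is Beta(4+k, 15), with mean (4+k)/(4+15+k).
Set (4+k)/(19+k) > 0.46 and solve: k > (0.46·19 − 4)/(1 − 0.46) = 8.778.
The smallest integer exceeding 8.778 is 9.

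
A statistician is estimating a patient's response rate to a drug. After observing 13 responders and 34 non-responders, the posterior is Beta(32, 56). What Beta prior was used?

Beta(19, 22)

Beta is conjugate to the binomial likelihood: posterior = Beta(α+s, β+f).
So α = 32 − 13 = 19 and β = 56 − 34 = 22.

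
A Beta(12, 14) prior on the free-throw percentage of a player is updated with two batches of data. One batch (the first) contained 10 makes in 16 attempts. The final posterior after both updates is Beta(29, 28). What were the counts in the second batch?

7 makes and 8 misses

Sequential conjugate updates are equivalent to a single update on the pooled data, so total successes = posterior α − prior α and total failures = posterior β − prior β.
Total across both batches: 29−12=17 makes, 28−14=14 misses.
Subtract the first batch: 17−10=7 makes and 14−6=8 misses.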